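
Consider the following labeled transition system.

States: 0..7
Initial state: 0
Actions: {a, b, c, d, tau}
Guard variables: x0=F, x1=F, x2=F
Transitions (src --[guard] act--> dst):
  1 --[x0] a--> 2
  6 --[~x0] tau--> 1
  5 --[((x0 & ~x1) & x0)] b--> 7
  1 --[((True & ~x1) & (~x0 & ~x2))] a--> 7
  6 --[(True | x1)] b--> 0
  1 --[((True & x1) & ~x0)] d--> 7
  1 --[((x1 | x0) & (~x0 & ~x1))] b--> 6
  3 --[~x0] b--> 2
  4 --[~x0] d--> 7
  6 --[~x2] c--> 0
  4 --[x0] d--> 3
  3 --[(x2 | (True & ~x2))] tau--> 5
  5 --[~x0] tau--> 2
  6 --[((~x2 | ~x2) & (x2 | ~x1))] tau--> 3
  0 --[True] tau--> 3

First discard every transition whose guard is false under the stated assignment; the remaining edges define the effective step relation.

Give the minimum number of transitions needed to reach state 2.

Layered search for 2:
  depth 0: {0}
  depth 1: {3}
  depth 2: {2,5}
depth(2)=2, e.g. tau·b

Answer: 2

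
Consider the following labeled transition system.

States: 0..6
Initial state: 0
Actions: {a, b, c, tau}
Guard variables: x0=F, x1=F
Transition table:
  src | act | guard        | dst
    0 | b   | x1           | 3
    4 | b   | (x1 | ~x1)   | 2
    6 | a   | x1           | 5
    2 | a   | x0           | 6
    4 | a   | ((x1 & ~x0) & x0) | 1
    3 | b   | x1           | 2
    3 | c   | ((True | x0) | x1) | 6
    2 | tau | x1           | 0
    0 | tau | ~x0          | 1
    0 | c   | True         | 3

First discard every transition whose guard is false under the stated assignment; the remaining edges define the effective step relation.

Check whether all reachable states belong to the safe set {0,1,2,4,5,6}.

Safe = {0,1,2,4,5,6}
R = {0,1,3,6}
  0: ✓
  1: ✓
  3: VIOLATES
  6: ✓
witness against invariant: c → 3

Answer: INVARIANT VIOLATED at state 3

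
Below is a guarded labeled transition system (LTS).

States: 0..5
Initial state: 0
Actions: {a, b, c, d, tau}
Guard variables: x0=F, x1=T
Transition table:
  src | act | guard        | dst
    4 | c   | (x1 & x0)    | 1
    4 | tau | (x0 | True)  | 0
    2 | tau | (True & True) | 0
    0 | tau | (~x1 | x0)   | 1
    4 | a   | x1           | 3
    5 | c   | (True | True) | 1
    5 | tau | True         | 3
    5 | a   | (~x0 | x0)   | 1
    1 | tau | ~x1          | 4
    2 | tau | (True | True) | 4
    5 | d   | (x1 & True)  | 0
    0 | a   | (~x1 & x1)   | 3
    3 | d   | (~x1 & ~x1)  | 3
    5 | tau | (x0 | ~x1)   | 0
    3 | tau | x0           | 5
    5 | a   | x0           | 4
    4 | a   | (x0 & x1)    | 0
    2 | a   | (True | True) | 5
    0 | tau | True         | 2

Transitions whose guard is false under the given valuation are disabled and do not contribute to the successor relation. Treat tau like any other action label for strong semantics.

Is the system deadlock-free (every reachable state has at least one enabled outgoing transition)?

Reach set: {0,1,2,3,4,5}
  0: tau→2  [deg 1]
  1: ∅  [STUCK]
  2: a→5  tau→0  tau→4  [deg 3]
  3: ∅  [STUCK]
  4: a→3  tau→0  [deg 2]
  5: a→1  c→1  d→0  tau→3  [deg 4]
Path to 1: tau·a·c

Answer: DEADLOCK at state 1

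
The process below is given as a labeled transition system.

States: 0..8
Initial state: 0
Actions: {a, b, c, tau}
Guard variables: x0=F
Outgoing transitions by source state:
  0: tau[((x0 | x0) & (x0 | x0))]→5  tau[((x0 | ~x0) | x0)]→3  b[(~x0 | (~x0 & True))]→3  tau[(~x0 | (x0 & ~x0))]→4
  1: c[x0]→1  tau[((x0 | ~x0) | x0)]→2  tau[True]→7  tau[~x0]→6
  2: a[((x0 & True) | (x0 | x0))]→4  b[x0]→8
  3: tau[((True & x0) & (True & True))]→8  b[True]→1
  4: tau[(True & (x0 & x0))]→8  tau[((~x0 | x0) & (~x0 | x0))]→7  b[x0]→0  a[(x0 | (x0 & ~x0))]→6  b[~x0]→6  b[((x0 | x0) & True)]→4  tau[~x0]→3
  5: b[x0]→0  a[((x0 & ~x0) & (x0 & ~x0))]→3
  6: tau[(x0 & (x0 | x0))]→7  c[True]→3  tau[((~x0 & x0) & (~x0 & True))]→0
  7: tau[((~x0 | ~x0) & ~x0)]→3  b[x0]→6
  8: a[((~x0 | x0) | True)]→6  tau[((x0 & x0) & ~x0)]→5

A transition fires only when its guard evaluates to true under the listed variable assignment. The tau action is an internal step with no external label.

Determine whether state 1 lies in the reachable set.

Answer: REACHABLE

Trace:
After dropping false guards: 13 live edges.
depth 0: {0}
depth 1: {3,4}  cumulative {0,3,4}
depth 2: {1,6,7}  cumulative {0,1,3,4,6,7}
depth 3: {2}  cumulative {0,1,2,3,4,6,7}
R = {0,1,2,3,4,6,7}
trace reaching 1: tau·b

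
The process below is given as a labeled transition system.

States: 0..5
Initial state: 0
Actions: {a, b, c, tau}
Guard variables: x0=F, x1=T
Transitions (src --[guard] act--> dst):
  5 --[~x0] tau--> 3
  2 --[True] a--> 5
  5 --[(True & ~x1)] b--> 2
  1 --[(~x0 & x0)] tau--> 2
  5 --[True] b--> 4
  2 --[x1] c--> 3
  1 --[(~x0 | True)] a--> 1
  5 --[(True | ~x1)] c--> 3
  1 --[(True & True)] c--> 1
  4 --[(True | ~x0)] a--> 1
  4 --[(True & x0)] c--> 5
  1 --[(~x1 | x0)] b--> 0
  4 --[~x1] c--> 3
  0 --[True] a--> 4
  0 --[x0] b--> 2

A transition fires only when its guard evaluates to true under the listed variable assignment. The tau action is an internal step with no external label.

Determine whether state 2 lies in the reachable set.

Answer: UNREACHABLE

Working:
9 transition(s) survive guard evaluation.
L0 = {0}
L1 = {4}  total {0,4}
L2 = {1}  total {0,1,4}
Reach set: {0,1,4}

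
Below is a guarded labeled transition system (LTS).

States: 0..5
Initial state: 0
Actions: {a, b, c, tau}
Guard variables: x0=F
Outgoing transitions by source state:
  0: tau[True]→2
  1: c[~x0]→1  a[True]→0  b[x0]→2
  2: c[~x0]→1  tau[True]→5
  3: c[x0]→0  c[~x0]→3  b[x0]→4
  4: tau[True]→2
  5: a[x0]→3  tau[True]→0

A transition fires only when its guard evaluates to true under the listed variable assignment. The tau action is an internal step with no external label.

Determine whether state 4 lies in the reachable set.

Answer: UNREACHABLE

Working:
8 transition(s) survive guard evaluation.
Layer 0: {0}
Layer 1: {2}  now seen {0,2}
Layer 2: {1,5}  now seen {0,1,2,5}
Reach set: {0,1,2,5}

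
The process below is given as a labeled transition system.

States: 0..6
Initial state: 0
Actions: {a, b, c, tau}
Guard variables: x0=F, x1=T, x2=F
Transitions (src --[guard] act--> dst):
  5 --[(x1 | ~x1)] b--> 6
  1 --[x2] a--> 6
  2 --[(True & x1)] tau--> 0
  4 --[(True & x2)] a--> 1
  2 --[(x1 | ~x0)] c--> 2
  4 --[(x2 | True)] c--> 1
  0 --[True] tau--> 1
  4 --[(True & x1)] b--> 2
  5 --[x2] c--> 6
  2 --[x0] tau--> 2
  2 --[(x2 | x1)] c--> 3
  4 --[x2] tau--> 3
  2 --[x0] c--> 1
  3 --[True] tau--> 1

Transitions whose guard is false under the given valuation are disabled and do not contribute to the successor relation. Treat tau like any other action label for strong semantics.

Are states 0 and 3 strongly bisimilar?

Answer: BISIMILAR

Trace:
Refine partition for ~:
  P[0] = {{0,1,2,3,4,5,6}}
  P[1] = {{0,3},{1,6},{2},{4},{5}}
5 equivalence class(es) (converged in 2)
0∈{0,3}, 3∈{0,3}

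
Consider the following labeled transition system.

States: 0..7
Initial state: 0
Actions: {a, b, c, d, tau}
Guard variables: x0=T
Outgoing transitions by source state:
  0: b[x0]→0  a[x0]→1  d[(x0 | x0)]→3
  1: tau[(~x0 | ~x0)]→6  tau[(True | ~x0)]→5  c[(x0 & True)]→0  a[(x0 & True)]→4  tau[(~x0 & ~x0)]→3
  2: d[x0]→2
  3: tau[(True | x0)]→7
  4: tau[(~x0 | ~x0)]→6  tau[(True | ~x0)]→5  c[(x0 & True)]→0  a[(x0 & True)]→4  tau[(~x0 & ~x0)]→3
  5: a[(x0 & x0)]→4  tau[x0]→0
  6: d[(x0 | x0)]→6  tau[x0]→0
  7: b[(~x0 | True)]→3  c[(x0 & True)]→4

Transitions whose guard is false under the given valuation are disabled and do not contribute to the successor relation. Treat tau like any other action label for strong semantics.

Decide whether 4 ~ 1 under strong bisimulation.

Answer: BISIMILAR

Analysis:
Bisimulation quotient by refinement:
  P[0] = {{0,1,2,3,4,5,6,7}}
  P[1] = {{0},{1,4},{2},{3},{5},{6},{7}}
Fixed point at round 2; 7 class(es).
[4]={1,4}  [1]={1,4}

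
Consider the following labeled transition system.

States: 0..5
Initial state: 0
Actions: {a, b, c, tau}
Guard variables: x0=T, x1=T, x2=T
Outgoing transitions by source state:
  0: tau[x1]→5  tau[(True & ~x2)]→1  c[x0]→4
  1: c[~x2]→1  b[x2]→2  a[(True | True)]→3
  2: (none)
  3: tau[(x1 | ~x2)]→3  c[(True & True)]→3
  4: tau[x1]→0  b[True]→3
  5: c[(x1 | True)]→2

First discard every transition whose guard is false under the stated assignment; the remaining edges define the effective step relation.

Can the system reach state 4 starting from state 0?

Answer: REACHABLE

Analysis:
9 transition(s) survive guard evaluation.
L0 = {0}
L1 = {4,5}  cumulative {0,4,5}
L2 = {2,3}  cumulative {0,2,3,4,5}
R = {0,2,3,4,5}
Path to 4: c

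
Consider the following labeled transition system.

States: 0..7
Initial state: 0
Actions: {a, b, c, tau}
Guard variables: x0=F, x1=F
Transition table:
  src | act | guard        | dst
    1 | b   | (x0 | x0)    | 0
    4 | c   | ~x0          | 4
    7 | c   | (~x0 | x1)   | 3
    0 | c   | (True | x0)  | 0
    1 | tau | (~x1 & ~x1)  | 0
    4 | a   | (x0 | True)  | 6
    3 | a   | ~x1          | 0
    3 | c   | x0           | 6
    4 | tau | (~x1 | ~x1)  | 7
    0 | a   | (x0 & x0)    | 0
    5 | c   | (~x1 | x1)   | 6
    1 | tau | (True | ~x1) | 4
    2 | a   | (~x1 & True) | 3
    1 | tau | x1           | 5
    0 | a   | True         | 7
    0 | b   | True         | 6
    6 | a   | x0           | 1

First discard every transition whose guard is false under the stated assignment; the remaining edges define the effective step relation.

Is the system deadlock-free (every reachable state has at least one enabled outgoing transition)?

Answer: DEADLOCK at state 6

Analysis:
Reach set: {0,3,6,7}
  0: a→7  b→6  c→0  [3 out]
  3: a→0  [1 out]
  6: ∅  [deadlock]
  7: c→3  [1 out]
Path to 6: b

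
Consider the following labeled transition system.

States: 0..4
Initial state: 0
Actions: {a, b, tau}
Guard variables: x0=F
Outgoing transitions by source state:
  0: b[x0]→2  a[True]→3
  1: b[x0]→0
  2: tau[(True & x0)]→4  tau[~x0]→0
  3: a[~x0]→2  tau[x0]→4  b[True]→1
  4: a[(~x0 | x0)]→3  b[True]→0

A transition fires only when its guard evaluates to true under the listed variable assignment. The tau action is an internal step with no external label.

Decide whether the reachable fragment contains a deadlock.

Reachable = {0,1,2,3}
  0: a→3  [1 exit(s)]
  1: ∅  [no exit]
  2: tau→0  [1 exit(s)]
  3: a→2  b→1  [2 exit(s)]
Path to 1: a·b

Answer: DEADLOCK at state 1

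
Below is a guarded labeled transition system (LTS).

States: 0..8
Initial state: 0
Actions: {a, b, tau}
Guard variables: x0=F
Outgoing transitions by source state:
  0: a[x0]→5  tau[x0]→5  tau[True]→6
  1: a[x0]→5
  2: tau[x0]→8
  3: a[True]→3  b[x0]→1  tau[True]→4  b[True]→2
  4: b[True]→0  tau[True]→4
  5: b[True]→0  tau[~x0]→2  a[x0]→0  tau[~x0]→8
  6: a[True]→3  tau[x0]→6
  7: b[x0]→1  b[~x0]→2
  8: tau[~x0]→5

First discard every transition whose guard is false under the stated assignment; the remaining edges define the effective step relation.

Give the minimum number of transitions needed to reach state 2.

BFS to 2:
  Layer 0: {0}
  Layer 1: {6}
  Layer 2: {3}
  Layer 3: {2,4}
depth(2)=3, e.g. tau·a·b

Answer: 3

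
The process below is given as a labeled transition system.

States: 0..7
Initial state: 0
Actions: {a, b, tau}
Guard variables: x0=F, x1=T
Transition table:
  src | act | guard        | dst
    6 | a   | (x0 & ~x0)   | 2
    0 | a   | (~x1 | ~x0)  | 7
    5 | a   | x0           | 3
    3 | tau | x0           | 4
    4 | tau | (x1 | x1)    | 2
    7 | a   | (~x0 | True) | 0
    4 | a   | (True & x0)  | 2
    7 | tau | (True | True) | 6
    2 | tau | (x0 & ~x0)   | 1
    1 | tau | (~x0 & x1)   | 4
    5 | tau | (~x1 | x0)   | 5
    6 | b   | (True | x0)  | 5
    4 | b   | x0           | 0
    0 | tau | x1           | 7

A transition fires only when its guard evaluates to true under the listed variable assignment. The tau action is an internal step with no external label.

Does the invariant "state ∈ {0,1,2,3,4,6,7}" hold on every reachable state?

Allowed set {0,1,2,3,4,6,7}
R = {0,5,6,7}
  0: safe
  5: VIOLATES
  6: safe
  7: safe
counterexample path to 5: a·tau·b

Answer: INVARIANT VIOLATED at state 5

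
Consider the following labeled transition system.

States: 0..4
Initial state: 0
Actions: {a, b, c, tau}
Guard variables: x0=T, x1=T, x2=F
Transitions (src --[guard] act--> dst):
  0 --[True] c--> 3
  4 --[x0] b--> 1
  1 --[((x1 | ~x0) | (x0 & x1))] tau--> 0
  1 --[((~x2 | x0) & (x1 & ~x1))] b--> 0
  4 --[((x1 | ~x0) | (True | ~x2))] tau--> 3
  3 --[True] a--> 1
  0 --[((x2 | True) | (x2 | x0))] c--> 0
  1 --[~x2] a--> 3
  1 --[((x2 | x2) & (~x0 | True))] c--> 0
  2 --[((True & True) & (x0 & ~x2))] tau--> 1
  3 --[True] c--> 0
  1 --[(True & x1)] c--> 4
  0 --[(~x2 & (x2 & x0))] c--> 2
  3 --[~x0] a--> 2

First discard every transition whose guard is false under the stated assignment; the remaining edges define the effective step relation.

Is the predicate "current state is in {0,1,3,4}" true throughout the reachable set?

Inv-set: {0,1,3,4}
R = {0,1,3,4}
  0: ✓
  1: ✓
  3: ✓
  4: ✓

Answer: INVARIANT HOLDS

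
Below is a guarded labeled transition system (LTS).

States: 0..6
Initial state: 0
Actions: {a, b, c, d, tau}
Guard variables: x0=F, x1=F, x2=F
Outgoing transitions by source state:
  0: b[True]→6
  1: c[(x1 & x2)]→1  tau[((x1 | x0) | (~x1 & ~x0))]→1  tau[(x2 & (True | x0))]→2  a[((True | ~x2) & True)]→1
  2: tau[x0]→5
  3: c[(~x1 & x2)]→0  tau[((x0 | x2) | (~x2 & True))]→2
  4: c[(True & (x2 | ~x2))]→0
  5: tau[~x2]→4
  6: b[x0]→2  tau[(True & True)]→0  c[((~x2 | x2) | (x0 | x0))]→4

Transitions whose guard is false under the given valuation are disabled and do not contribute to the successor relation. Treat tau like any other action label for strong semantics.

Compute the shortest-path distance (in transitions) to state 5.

Layered search for 5:
  Layer 0: {0}
  Layer 1: {6}
  Layer 2: {4}
5 never appears.

Answer: UNREACHABLE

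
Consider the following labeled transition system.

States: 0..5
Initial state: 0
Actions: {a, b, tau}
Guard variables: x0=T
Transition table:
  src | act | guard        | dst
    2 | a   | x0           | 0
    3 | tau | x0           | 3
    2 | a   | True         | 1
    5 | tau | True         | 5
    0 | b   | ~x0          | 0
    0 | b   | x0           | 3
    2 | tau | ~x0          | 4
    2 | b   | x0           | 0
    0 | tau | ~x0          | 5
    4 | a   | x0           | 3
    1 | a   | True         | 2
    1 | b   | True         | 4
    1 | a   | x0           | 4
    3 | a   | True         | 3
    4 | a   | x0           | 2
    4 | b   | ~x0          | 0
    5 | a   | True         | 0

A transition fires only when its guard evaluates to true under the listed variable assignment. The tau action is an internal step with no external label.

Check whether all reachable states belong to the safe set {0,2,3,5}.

Allowed set {0,2,3,5}
R = {0,3}
  0: safe
  3: safe

Answer: INVARIANT HOLDS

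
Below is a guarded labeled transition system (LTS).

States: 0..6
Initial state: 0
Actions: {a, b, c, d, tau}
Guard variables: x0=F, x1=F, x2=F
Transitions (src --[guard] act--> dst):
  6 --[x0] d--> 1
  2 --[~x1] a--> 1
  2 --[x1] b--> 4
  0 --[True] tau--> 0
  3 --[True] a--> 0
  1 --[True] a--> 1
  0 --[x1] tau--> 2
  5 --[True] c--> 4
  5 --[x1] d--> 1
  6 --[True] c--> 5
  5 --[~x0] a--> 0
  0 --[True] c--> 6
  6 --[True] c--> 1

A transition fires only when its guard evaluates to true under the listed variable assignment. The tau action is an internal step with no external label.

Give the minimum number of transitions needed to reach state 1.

Breadth-first toward 1:
  Layer 0: {0}
  Layer 1: {6}
  Layer 2: {1,5}
depth(1)=2, e.g. c·c

Answer: 2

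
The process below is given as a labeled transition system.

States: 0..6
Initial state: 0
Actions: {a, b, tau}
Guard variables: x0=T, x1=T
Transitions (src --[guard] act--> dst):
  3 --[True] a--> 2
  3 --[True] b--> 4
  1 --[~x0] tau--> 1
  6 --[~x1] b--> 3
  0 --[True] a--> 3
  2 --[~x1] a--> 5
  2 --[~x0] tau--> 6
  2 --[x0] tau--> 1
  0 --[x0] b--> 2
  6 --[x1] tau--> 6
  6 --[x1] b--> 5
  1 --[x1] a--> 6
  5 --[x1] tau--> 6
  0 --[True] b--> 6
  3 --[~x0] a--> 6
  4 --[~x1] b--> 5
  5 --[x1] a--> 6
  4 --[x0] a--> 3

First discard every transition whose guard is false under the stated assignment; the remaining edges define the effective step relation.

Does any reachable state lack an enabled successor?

Reach set: {0,1,2,3,4,5,6}
  0: a→3  b→2  b→6  [3 exit(s)]
  1: a→6  [1 exit(s)]
  2: tau→1  [1 exit(s)]
  3: a→2  b→4  [2 exit(s)]
  4: a→3  [1 exit(s)]
  5: a→6  tau→6  [2 exit(s)]
  6: b→5  tau→6  [2 exit(s)]

Answer: DEADLOCK-FREE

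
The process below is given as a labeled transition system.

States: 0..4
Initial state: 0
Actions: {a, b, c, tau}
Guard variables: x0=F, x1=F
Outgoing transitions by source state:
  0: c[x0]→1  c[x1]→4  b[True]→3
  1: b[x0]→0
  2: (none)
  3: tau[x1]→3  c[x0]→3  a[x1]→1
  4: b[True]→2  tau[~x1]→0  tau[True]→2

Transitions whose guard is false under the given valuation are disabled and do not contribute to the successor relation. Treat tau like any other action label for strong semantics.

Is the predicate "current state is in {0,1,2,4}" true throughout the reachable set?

Answer: INVARIANT VIOLATED at state 3

Analysis:
Safe = {0,1,2,4}
Reach set: {0,3}
  0: safe
  3: outside
reach 3 via b — violates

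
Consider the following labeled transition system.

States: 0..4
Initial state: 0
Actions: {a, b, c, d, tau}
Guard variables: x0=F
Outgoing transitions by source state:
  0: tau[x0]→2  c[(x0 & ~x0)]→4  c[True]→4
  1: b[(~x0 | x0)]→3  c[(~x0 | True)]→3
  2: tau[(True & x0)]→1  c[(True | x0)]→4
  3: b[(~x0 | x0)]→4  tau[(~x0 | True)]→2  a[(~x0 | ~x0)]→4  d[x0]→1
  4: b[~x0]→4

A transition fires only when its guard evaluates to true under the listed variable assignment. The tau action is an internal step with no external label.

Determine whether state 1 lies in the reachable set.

Guard filter leaves 8 enabled edge(s).
Layer 0: {0}
Layer 1: {4}  cumulative {0,4}
Reachable = {0,4}

Answer: UNREACHABLE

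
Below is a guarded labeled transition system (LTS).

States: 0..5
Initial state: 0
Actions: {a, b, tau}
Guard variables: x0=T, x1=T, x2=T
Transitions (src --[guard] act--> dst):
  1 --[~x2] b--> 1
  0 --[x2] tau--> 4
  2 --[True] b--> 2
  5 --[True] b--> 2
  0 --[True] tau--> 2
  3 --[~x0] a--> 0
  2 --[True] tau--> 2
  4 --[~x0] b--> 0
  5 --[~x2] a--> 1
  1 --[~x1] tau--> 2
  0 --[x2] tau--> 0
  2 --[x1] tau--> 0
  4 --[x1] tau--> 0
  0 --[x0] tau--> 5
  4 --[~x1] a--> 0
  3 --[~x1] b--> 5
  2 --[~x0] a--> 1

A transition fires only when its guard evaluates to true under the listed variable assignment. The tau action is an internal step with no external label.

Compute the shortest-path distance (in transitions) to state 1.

Answer: UNREACHABLE

Trace:
BFS to 1:
  Layer 0: {0}
  Layer 1: {2,4,5}
1 never appears.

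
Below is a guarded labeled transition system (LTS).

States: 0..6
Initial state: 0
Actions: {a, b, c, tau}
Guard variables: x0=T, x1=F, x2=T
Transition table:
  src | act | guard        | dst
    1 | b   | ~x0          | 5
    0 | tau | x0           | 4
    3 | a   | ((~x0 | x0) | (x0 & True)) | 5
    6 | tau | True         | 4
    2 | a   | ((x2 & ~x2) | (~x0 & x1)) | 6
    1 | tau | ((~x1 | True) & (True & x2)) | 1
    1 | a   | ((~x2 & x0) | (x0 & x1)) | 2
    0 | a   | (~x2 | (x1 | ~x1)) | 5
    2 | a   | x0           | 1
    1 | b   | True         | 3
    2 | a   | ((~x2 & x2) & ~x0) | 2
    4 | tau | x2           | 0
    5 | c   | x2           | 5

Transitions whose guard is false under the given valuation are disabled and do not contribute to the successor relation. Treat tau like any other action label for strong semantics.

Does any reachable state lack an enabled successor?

Reachable = {0,4,5}
  0: a→5  tau→4  [2 out]
  4: tau→0  [1 out]
  5: c→5  [1 out]

Answer: DEADLOCK-FREE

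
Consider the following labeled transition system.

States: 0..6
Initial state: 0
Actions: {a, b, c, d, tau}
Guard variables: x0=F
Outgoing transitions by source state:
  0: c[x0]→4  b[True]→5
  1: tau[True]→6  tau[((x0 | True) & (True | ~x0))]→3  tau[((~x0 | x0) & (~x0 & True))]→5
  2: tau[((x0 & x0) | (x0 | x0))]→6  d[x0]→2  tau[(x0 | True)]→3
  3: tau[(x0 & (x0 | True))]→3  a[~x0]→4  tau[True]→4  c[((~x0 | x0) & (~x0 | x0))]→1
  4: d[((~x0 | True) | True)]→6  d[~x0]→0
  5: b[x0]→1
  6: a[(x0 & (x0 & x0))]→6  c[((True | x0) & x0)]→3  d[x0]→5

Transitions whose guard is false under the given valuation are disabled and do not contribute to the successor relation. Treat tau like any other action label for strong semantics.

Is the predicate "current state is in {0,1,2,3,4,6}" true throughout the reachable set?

Answer: INVARIANT VIOLATED at state 5

Working:
Inv-set: {0,1,2,3,4,6}
R = {0,5}
  0: safe
  5: VIOLATES
counterexample path to 5: b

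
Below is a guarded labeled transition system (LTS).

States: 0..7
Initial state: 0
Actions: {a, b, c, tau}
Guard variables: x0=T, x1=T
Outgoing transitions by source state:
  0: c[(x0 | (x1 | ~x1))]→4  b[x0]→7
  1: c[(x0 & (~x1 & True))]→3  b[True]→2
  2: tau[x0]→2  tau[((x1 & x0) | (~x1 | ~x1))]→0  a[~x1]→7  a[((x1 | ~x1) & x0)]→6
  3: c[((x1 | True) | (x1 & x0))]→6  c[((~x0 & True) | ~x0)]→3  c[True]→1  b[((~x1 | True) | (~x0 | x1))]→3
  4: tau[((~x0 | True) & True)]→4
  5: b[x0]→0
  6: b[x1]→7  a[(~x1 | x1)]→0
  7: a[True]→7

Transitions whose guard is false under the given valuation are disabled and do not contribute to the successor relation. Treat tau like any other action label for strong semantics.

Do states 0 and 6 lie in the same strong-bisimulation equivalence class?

Answer: NOT BISIMILAR

Analysis:
Compute ~ classes (split until stable):
  round 0: {{0,1,2,3,4,5,6,7}}
  round 1: {{0,3},{1,5},{2},{4},{6},{7}}
  round 2: {{0},{1},{2},{3},{4},{5},{6},{7}}
stable after 3 split(s): 8 block(s)
0∈{0}, 6∈{6}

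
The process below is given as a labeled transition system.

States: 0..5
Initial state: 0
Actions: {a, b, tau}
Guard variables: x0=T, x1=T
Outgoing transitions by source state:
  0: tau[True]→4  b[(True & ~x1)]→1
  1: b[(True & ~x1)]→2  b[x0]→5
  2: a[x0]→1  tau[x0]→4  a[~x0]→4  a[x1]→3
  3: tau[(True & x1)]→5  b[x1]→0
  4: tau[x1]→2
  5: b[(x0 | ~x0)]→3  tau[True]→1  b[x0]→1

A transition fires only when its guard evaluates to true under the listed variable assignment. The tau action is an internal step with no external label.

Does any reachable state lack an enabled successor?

R = {0,1,2,3,4,5}
  0: tau→4  [1 exit(s)]
  1: b→5  [1 exit(s)]
  2: a→1  a→3  tau→4  [3 exit(s)]
  3: b→0  tau→5  [2 exit(s)]
  4: tau→2  [1 exit(s)]
  5: b→1  b→3  tau→1  [3 exit(s)]

Answer: DEADLOCK-FREE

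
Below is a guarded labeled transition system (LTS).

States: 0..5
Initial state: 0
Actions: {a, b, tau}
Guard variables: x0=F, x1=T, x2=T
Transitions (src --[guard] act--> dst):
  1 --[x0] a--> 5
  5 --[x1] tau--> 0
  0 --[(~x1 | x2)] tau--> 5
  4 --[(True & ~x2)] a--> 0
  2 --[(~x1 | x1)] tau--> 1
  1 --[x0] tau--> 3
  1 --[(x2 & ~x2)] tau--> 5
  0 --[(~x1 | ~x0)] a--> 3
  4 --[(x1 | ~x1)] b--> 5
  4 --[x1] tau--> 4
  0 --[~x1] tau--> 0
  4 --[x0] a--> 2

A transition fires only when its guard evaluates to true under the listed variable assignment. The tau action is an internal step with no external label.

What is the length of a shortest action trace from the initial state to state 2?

Answer: UNREACHABLE

Trace:
BFS to 2:
  depth 0: {0}
  depth 1: {3,5}
2 never appears.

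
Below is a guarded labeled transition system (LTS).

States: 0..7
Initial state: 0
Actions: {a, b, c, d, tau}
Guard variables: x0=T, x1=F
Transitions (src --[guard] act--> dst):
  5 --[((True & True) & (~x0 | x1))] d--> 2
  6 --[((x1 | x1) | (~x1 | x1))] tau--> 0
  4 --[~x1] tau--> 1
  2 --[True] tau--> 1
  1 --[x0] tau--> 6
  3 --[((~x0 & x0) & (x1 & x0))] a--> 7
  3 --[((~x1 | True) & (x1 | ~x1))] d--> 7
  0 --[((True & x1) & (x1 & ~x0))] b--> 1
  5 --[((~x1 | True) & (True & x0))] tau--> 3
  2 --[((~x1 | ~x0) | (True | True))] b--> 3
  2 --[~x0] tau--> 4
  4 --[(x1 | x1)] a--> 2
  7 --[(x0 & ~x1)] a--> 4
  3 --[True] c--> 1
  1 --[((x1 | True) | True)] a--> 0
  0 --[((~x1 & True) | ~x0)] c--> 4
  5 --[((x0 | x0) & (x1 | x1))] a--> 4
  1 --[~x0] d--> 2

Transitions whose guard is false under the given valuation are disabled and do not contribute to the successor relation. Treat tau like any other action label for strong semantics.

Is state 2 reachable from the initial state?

Answer: UNREACHABLE

Working:
Guard filter leaves 11 enabled edge(s).
L0 = {0}
L1 = {4}  cumulative {0,4}
L2 = {1}  cumulative {0,1,4}
L3 = {6}  cumulative {0,1,4,6}
Reachable = {0,1,4,6}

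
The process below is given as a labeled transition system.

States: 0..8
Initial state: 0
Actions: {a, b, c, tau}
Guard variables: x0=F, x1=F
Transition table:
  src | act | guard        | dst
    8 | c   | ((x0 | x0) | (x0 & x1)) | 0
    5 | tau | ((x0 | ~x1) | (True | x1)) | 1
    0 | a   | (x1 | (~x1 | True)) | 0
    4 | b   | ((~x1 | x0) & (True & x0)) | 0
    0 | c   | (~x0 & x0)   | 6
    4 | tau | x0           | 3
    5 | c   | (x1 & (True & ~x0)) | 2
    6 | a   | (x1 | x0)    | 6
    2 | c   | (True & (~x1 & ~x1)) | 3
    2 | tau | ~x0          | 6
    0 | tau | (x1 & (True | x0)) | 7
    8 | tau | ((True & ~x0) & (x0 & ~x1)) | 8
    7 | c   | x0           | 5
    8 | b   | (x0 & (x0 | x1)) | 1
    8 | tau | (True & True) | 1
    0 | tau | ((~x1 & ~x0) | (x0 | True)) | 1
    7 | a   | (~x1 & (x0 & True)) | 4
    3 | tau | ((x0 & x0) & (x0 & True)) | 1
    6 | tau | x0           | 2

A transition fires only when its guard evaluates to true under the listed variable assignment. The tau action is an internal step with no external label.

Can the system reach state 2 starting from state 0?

6 transition(s) survive guard evaluation.
depth 0: {0}
depth 1: {1}  now seen {0,1}
Reachable = {0,1}

Answer: UNREACHABLE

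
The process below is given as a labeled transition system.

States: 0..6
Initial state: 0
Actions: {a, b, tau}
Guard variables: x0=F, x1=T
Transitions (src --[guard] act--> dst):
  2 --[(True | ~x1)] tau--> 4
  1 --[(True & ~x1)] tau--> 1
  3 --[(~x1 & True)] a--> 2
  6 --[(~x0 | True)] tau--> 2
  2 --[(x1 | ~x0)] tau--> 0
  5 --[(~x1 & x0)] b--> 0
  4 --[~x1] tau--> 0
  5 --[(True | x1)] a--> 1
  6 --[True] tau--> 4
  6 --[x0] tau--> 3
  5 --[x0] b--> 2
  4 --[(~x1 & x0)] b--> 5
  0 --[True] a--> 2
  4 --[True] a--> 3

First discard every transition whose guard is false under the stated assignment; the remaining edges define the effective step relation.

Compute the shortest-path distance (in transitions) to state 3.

Answer: 3

Working:
BFS to 3:
  depth 0: {0}
  depth 1: {2}
  depth 2: {4}
  depth 3: {3}
depth(3)=3, e.g. a·tau·a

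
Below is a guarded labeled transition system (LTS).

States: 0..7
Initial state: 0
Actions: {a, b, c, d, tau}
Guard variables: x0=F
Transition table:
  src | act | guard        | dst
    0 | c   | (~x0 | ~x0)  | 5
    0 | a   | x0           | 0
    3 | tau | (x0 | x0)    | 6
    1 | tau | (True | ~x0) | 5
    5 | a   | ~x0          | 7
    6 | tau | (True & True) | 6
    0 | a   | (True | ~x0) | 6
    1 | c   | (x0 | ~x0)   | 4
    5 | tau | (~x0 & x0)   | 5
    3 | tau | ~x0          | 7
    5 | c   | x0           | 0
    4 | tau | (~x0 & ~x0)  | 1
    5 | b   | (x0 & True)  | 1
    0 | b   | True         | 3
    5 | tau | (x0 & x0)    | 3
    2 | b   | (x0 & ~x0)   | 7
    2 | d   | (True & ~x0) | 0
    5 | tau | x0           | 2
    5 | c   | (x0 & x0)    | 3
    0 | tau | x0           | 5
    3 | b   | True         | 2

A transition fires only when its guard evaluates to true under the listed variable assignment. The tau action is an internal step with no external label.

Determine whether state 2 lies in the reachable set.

11 transition(s) survive guard evaluation.
Layer 0: {0}
Layer 1: {3,5,6}  now seen {0,3,5,6}
Layer 2: {2,7}  now seen {0,2,3,5,6,7}
Reach set: {0,2,3,5,6,7}
Path to 2: b·b

Answer: REACHABLE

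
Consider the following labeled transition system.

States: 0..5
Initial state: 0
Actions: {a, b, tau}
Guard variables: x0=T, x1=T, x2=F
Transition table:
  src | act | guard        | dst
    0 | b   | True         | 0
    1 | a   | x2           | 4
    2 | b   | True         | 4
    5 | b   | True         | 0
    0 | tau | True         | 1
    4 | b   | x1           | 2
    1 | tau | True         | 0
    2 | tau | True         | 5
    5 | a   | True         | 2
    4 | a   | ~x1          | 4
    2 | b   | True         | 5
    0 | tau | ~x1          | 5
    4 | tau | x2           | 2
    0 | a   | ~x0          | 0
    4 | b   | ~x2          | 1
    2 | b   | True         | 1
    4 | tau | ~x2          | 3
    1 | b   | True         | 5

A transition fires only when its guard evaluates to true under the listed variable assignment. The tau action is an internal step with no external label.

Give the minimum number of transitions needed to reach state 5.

Layered search for 5:
  Layer 0: {0}
  Layer 1: {1}
  Layer 2: {5}
first hit 5 at d=2 via tau·b

Answer: 2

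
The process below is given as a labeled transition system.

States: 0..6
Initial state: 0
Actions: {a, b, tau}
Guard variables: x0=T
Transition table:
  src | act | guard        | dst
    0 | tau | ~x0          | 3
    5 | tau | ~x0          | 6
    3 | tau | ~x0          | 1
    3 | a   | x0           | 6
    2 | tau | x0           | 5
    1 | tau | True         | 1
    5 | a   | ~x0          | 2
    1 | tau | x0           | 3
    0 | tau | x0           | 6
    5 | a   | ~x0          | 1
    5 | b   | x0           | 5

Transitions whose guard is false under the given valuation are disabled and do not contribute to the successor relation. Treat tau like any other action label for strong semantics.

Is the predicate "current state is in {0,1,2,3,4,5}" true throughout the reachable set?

Allowed set {0,1,2,3,4,5}
R = {0,6}
  0: ok
  6: ✗ unsafe
reach 6 via tau — violates

Answer: INVARIANT VIOLATED at state 6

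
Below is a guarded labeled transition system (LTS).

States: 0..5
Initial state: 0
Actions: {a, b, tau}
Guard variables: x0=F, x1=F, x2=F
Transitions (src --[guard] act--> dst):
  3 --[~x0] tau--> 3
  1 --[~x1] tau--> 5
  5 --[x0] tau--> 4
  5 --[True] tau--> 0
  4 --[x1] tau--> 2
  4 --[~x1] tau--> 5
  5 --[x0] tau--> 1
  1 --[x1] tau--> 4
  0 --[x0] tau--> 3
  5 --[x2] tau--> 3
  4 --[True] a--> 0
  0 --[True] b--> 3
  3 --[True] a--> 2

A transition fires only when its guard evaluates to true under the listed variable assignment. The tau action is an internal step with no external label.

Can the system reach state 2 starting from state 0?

Answer: REACHABLE

Trace:
After dropping false guards: 7 live edges.
Layer 0: {0}
Layer 1: {3}  cumulative {0,3}
Layer 2: {2}  cumulative {0,2,3}
Reach set: {0,2,3}
Path to 2: b·a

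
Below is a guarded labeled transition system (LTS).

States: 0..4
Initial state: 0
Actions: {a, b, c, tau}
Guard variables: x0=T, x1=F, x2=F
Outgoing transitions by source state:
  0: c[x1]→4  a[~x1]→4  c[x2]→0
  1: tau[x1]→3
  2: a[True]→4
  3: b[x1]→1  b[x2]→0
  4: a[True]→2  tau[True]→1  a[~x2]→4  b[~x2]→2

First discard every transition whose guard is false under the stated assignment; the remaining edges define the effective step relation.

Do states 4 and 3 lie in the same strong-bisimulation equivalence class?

Answer: NOT BISIMILAR

Working:
Compute ~ classes (split until stable):
  P[0] = {{0,1,2,3,4}}
  P[1] = {{0,2},{1,3},{4}}
3 equivalence class(es) (converged in 2)
4∈{4}, 3∈{1,3}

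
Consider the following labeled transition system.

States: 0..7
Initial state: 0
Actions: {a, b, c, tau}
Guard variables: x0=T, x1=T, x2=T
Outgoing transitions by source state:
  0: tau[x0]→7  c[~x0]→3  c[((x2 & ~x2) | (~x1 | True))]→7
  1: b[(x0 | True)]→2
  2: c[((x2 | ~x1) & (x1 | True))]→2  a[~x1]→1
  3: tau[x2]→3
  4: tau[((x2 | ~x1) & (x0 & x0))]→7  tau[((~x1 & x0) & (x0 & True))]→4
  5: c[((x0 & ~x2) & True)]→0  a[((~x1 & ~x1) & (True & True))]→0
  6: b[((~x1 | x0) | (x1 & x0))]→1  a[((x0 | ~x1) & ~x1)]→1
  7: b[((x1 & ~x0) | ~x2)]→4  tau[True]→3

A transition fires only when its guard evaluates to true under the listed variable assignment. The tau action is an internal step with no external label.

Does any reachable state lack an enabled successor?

Answer: DEADLOCK-FREE

Working:
R = {0,3,7}
  0: c→7  tau→7  [2 exit(s)]
  3: tau→3  [1 exit(s)]
  7: tau→3  [1 exit(s)]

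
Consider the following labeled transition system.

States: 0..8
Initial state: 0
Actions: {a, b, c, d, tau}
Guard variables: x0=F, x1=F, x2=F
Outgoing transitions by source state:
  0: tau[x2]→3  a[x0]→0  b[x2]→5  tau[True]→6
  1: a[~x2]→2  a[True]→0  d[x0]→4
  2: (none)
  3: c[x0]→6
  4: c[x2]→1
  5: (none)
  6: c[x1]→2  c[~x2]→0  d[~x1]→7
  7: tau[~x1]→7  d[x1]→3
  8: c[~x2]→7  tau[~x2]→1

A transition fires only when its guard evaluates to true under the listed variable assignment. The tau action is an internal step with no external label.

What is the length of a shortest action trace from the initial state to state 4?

Answer: UNREACHABLE

Analysis:
BFS to 4:
  depth 0: {0}
  depth 1: {6}
  depth 2: {7}
4 never appears.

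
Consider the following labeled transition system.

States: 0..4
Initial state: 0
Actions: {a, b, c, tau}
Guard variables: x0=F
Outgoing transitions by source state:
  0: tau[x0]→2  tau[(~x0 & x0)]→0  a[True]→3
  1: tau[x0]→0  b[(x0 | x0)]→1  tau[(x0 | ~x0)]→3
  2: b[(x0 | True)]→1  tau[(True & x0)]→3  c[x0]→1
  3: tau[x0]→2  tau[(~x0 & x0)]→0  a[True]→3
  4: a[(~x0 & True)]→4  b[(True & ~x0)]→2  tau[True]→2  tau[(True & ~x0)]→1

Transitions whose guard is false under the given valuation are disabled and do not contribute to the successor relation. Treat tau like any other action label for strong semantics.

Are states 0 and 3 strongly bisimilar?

Bisimulation quotient by refinement:
  π0 = {{0,1,2,3,4}}
  π1 = {{0,3},{1},{2},{4}}
stable after 2 split(s): 4 block(s)
0∈{0,3}, 3∈{0,3}

Answer: BISIMILAR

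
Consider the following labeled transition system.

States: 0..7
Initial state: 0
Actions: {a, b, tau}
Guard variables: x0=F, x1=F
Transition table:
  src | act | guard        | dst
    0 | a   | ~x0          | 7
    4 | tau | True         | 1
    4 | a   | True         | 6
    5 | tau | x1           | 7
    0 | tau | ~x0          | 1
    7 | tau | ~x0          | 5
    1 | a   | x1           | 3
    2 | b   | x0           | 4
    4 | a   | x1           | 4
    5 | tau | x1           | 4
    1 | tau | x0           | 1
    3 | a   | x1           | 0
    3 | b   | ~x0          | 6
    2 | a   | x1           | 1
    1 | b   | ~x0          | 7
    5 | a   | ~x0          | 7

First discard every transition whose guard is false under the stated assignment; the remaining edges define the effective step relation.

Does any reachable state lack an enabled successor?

Answer: DEADLOCK-FREE

Analysis:
Reach set: {0,1,5,7}
  0: a→7  tau→1  [2 out]
  1: b→7  [1 out]
  5: a→7  [1 out]
  7: tau→5  [1 out]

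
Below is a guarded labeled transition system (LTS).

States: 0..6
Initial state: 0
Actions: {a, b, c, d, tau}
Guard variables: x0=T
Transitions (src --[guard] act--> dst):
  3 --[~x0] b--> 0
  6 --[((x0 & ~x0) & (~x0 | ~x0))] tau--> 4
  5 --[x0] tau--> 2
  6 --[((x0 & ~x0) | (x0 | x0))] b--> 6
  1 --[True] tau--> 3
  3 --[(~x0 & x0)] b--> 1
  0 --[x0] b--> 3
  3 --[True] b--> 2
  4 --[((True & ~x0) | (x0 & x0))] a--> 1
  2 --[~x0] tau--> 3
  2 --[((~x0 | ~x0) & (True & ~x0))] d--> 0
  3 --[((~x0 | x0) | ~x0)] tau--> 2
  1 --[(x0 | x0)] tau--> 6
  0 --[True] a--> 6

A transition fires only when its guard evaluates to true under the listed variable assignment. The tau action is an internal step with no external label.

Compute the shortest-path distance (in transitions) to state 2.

Layered search for 2:
  depth 0: {0}
  depth 1: {3,6}
  depth 2: {2}
2 enters at depth 2; path b·b

Answer: 2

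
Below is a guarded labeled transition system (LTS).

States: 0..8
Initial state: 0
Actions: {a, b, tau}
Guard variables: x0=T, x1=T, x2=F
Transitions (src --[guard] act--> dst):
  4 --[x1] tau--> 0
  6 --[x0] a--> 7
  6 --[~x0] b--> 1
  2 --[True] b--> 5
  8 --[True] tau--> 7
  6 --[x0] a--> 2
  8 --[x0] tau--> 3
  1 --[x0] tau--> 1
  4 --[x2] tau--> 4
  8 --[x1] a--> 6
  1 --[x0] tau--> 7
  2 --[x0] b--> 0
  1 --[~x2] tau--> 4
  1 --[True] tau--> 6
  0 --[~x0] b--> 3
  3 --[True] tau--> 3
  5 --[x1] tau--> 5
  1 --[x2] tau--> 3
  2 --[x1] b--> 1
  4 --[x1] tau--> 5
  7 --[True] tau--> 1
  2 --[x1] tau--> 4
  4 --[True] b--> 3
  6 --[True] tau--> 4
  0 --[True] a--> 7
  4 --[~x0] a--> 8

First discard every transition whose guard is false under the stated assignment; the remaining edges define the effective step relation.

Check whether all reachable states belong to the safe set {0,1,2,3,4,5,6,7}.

Allowed set {0,1,2,3,4,5,6,7}
R = {0,1,2,3,4,5,6,7}
  0: ok
  1: ok
  2: ok
  3: ok
  4: ok
  5: ok
  6: ok
  7: ok

Answer: INVARIANT HOLDS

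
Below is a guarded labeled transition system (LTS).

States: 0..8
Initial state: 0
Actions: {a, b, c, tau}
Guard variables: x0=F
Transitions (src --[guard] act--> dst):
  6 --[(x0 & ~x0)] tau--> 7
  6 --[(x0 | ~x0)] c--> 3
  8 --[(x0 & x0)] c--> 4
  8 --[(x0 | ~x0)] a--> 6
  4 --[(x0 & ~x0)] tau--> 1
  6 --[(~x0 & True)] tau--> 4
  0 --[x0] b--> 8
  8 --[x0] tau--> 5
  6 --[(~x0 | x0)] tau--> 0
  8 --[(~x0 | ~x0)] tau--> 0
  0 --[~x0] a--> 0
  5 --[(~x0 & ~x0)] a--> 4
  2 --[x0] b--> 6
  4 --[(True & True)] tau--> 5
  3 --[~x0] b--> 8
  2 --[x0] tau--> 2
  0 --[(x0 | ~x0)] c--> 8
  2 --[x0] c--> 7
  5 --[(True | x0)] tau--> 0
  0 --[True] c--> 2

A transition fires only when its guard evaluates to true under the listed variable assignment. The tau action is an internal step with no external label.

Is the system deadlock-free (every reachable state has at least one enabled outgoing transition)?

Answer: DEADLOCK at state 2

Working:
Reach set: {0,2,3,4,5,6,8}
  0: a→0  c→2  c→8  [3 out]
  2: ∅  [deadlock]
  3: b→8  [1 out]
  4: tau→5  [1 out]
  5: a→4  tau→0  [2 out]
  6: c→3  tau→0  tau→4  [3 out]
  8: a→6  tau→0  [2 out]
witness 2: c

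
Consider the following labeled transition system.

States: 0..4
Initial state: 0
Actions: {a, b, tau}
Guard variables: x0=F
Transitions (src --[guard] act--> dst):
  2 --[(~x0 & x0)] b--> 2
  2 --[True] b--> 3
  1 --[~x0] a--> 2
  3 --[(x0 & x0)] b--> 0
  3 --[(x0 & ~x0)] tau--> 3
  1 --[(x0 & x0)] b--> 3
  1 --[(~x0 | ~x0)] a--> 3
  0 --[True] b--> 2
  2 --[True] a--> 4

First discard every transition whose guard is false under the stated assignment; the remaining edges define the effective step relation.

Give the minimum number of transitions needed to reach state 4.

BFS to 4:
  depth 0: {0}
  depth 1: {2}
  depth 2: {3,4}
first hit 4 at d=2 via b·a

Answer: 2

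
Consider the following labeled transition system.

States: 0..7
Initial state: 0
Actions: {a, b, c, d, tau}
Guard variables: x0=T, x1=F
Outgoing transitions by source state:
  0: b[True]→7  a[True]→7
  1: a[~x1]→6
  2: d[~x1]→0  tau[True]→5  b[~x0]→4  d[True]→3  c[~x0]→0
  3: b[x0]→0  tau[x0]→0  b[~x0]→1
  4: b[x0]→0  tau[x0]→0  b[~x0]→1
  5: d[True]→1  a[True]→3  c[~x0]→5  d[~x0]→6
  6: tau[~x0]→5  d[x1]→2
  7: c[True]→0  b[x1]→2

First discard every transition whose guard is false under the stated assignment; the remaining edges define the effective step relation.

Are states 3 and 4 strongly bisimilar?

Bisimulation quotient by refinement:
  round 0: {{0,1,2,3,4,5,6,7}}
  round 1: {{0},{1},{2},{3,4},{5},{6},{7}}
stable after 2 split(s): 7 block(s)
[3]={3,4}  [4]={3,4}

Answer: BISIMILAR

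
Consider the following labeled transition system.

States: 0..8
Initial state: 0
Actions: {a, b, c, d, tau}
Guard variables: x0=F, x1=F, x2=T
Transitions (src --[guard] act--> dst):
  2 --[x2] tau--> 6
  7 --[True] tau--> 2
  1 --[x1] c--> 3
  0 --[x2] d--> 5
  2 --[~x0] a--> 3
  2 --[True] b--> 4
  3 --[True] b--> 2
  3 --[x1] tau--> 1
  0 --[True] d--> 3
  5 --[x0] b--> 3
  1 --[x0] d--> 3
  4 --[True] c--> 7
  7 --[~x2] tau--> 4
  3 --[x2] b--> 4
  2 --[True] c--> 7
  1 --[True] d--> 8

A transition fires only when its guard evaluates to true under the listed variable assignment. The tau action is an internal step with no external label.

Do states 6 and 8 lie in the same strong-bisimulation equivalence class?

Answer: BISIMILAR

Working:
Refine partition for ~:
  π0 = {{0,1,2,3,4,5,6,7,8}}
  π1 = {{0,1},{2},{3},{4},{5,6,8},{7}}
  π2 = {{0},{1},{2},{3},{4},{5,6,8},{7}}
Fixed point at round 3; 7 class(es).
[6]={5,6,8}  [8]={5,6,8}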